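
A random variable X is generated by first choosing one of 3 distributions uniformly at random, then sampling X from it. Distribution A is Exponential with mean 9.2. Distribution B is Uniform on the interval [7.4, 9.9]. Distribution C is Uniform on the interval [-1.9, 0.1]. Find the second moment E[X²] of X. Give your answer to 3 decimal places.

81.922

For each component E[X²] = Var + (mean)², giving A: 169.28; B: 75.3433; C: 1.14333.
Overall E[X²] = 0.333333·169.28 + 0.333333·75.3433 + 0.333333·1.14333 = 81.9222.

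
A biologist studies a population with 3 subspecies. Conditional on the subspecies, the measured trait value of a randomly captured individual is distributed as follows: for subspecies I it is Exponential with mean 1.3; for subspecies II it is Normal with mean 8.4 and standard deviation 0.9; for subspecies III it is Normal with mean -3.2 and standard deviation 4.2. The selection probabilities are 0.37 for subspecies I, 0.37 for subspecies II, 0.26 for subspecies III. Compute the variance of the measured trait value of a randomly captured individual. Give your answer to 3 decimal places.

27.305

Per component, I: μ=1.3, E[X²]=3.38; II: μ=8.4, E[X²]=71.37; III: μ=-3.2, E[X²]=27.88.
E[X] = 0.37·1.3 + 0.37·8.4 + 0.26·-3.2 = 2.757.
E[X²] = 0.37·3.38 + 0.37·71.37 + 0.26·27.88 = 34.9063.
Var(X) = E[X²] − (E[X])² = 34.9063 − 7.60105 = 27.3053.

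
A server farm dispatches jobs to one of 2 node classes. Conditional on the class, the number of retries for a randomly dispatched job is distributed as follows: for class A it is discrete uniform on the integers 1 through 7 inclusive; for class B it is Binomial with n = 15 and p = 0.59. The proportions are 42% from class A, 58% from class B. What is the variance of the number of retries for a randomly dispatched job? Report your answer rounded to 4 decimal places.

9.5146

Per component, A: μ=4, E[X²]=20; B: μ=8.85, E[X²]=81.951.
E[X] = 0.42·4 + 0.58·8.85 = 6.813.
E[X²] = 0.42·20 + 0.58·81.951 = 55.9316.
Var(X) = E[X²] − (E[X])² = 55.9316 − 46.417 = 9.51461.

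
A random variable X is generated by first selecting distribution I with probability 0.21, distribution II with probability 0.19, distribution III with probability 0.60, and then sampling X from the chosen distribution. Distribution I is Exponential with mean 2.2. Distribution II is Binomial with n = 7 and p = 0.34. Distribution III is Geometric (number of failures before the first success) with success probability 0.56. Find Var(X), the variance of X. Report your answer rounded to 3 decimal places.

2.700

Per component, I: μ=2.2, E[X²]=9.68; II: μ=2.38, E[X²]=7.2352; III: μ=0.785714, E[X²]=2.02041.
E[X] = 0.21·2.2 + 0.19·2.38 + 0.6·0.785714 = 1.38563.
E[X²] = 0.21·9.68 + 0.19·7.2352 + 0.6·2.02041 = 4.61973.
Var(X) = E[X²] − (E[X])² = 4.61973 − 1.91997 = 2.69977.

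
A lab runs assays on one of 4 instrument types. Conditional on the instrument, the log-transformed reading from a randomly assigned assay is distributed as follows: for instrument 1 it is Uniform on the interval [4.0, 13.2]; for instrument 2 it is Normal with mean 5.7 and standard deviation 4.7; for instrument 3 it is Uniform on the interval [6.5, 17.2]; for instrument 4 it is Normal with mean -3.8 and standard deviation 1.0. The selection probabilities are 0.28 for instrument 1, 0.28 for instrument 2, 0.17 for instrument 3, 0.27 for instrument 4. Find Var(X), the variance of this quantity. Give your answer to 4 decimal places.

Per component, 1: μ=8.6, E[X²]=81.0133; 2: μ=5.7, E[X²]=54.58; 3: μ=11.85, E[X²]=149.963; 4: μ=-3.8, E[X²]=15.44.
E[X] = 0.28·8.6 + 0.28·5.7 + 0.17·11.85 + 0.27·-3.8 = 4.9925.
E[X²] = 0.28·81.0133 + 0.28·54.58 + 0.17·149.963 + 0.27·15.44 = 67.6287.
Var(X) = E[X²] − (E[X])² = 67.6287 − 24.9251 = 42.7036.

42.7036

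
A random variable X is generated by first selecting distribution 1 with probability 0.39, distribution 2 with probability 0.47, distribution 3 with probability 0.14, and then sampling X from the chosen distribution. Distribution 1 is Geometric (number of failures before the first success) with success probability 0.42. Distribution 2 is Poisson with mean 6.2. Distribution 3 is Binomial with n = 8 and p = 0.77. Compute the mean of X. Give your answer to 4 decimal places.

Component means — 1: 1.38095; 2: 6.2; 3: 6.16.
E[X] = 0.39·1.38095 + 0.47·6.2 + 0.14·6.16 = 4.31497.

4.3150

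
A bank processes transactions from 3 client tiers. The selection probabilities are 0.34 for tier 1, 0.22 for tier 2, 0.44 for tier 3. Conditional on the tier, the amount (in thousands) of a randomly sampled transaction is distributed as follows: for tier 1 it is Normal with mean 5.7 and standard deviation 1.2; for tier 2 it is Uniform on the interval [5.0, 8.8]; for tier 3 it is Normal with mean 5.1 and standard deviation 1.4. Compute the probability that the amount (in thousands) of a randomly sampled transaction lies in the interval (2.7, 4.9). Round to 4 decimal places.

0.2597

Conditional on each tier, P(2.7 < X < 4.9): 1: 0.246283; 2: 0; 3: 0.399963.
By total probability, P(2.7 < X < 4.9) = 0.34·0.246283 + 0.22·0 + 0.44·0.399963 = 0.25972.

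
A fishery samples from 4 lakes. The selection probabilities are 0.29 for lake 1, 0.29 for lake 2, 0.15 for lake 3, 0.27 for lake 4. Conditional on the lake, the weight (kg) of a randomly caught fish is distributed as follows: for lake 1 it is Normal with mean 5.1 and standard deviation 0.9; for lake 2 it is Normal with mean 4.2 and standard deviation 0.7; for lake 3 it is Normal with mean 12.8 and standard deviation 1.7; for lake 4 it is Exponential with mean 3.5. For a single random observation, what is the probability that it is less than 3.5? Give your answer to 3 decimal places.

Conditional on each lake, P(X < 3.5): 1: 0.0377202; 2: 0.158655; 3: 2.24272e-08; 4: 0.632121.
By total probability, P(X < 3.5) = 0.29·0.0377202 + 0.29·0.158655 + 0.15·2.24272e-08 + 0.27·0.632121 = 0.227621.

0.228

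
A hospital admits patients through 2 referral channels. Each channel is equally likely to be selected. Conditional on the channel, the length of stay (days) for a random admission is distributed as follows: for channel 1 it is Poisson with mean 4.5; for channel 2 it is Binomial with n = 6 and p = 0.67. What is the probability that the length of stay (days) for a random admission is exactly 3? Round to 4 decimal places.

Conditional on each channel, P(X = 3): 1: 0.168718; 2: 0.21617.
By total probability, P(X = 3) = 0.5·0.168718 + 0.5·0.21617 = 0.192444.

0.1924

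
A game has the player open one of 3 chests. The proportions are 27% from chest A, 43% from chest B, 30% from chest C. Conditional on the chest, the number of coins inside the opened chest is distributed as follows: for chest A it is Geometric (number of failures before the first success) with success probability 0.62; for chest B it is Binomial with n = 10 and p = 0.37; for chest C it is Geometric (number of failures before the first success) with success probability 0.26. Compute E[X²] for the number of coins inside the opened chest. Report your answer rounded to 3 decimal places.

12.972

For each component E[X²] = Var + (mean)², giving A: 1.3642; B: 16.021; C: 19.0473.
Overall E[X²] = 0.27·1.3642 + 0.43·16.021 + 0.3·19.0473 = 12.9716.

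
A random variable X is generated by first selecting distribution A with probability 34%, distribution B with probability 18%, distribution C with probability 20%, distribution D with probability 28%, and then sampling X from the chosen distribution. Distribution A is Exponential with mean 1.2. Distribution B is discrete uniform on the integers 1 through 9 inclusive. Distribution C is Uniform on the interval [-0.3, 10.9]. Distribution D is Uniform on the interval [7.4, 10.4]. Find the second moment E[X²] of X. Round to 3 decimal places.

For each component E[X²] = Var + (mean)², giving A: 2.88; B: 31.6667; C: 38.5433; D: 79.96.
Overall E[X²] = 0.34·2.88 + 0.18·31.6667 + 0.2·38.5433 + 0.28·79.96 = 36.7767.

36.777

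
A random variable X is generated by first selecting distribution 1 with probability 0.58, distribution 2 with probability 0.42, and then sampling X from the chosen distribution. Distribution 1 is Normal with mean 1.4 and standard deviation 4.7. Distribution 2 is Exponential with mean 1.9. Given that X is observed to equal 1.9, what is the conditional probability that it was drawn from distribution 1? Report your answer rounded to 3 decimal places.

Likelihoods f(1.9 | ·): 1: 0.0844024; 2: 0.193621.
Posterior ∝ prior × likelihood. Numerator for 1: 0.58·0.0844024 = 0.0489534.
Normalizing constant: 0.58·0.0844024 + 0.42·0.193621 = 0.130274.
P(1 | observation) = 0.0489534 / 0.130274 = 0.375772.

0.376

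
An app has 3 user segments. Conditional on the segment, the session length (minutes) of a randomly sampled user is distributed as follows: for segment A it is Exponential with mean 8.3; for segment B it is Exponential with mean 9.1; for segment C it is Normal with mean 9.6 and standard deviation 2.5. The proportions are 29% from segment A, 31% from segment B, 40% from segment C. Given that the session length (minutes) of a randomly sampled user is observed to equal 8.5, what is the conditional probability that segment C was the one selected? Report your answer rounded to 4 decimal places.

Likelihoods f(8.5 | ·): A: 0.0432676; B: 0.0431816; C: 0.144854.
Posterior ∝ prior × likelihood. Numerator for C: 0.4·0.144854 = 0.0579416.
Normalizing constant: 0.29·0.0432676 + 0.31·0.0431816 + 0.4·0.144854 = 0.0838755.
P(C | observation) = 0.0579416 / 0.0838755 = 0.690805.

0.6908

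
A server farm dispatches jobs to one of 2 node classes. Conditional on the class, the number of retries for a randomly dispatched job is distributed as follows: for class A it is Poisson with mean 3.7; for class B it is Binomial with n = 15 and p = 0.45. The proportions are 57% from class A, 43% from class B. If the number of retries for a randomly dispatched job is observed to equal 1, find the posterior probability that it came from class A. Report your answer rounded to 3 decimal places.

0.987

Likelihoods P(X=1 | ·): A: 0.091477; B: 0.00156452.
Posterior ∝ prior × likelihood. Numerator for A: 0.57·0.091477 = 0.0521419.
Normalizing constant: 0.57·0.091477 + 0.43·0.00156452 = 0.0528147.
P(A | observation) = 0.0521419 / 0.0528147 = 0.987262.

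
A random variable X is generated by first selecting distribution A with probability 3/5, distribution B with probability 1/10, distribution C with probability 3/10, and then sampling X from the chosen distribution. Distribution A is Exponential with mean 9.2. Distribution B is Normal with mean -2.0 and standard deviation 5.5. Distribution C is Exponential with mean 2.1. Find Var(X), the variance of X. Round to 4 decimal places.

72.2365

Per component, A: μ=9.2, E[X²]=169.28; B: μ=-2, E[X²]=34.25; C: μ=2.1, E[X²]=8.82.
E[X] = 0.6·9.2 + 0.1·-2 + 0.3·2.1 = 5.95.
E[X²] = 0.6·169.28 + 0.1·34.25 + 0.3·8.82 = 107.639.
Var(X) = E[X²] − (E[X])² = 107.639 − 35.4025 = 72.2365.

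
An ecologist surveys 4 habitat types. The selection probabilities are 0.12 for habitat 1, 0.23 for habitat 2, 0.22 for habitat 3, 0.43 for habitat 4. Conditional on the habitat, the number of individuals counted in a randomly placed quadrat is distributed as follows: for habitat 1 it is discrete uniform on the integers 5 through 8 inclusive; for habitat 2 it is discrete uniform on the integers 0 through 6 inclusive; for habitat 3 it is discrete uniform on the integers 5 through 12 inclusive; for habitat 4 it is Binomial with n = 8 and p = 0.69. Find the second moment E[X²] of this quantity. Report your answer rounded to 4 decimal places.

For each component E[X²] = Var + (mean)², giving 1: 43.5; 2: 13; 3: 77.5; 4: 32.1816.
Overall E[X²] = 0.12·43.5 + 0.23·13 + 0.22·77.5 + 0.43·32.1816 = 39.0981.

39.0981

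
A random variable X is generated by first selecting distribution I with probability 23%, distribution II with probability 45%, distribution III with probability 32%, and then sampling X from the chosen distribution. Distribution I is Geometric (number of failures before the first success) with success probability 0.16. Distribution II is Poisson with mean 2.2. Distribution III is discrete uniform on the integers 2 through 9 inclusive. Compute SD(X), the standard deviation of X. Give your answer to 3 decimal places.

3.571

Per component, I: μ=5.25, E[X²]=60.375; II: μ=2.2, E[X²]=7.04; III: μ=5.5, E[X²]=35.5.
E[X] = 0.23·5.25 + 0.45·2.2 + 0.32·5.5 = 3.9575.
E[X²] = 0.23·60.375 + 0.45·7.04 + 0.32·35.5 = 28.4142.
Var(X) = E[X²] − (E[X])² = 28.4142 − 15.6618 = 12.7524.
SD(X) = √12.7524 = 3.57106.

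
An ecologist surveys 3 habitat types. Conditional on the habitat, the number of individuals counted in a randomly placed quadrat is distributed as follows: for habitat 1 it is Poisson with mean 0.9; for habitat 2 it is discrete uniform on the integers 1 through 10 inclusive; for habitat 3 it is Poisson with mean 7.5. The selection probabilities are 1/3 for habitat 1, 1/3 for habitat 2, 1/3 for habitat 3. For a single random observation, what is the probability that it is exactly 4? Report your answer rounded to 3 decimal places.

Conditional on each habitat, P(X = 4): 1: 0.0111146; 2: 0.1; 3: 0.0729164.
By total probability, P(X = 4) = 0.333333·0.0111146 + 0.333333·0.1 + 0.333333·0.0729164 = 0.0613437.

0.061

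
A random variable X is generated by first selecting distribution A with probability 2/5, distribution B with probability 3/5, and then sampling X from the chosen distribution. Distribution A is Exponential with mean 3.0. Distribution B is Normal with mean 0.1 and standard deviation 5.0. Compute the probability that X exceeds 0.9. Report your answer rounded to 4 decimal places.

0.5582

Conditional on each component, P(X > 0.9): A: 0.740818; B: 0.436441.
By total probability, P(X > 0.9) = 0.4·0.740818 + 0.6·0.436441 = 0.558192.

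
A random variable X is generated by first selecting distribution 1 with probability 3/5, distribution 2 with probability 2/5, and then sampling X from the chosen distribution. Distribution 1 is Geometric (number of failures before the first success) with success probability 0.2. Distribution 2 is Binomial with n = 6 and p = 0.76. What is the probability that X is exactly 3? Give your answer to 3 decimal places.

Conditional on each component, P(X = 3): 1: 0.1024; 2: 0.121368.
By total probability, P(X = 3) = 0.6·0.1024 + 0.4·0.121368 = 0.109987.

0.110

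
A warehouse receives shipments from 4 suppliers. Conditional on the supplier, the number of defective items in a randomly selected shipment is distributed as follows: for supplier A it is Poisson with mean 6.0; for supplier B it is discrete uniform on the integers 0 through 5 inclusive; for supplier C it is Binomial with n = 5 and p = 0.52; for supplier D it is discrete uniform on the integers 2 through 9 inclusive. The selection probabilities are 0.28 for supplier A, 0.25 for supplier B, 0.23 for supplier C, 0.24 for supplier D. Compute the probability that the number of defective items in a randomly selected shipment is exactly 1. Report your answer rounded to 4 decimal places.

Conditional on each supplier, P(X = 1): A: 0.0148725; B: 0.166667; C: 0.138019; D: 0.
By total probability, P(X = 1) = 0.28·0.0148725 + 0.25·0.166667 + 0.23·0.138019 + 0.24·0 = 0.0775753.

0.0776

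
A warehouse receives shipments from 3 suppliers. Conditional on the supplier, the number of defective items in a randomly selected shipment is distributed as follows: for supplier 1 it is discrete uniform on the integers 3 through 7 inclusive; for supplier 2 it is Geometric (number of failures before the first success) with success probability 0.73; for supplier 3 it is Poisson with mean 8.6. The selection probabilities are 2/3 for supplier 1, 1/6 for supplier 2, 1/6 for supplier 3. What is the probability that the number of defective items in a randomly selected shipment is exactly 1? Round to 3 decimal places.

0.033

Conditional on each supplier, P(X = 1): 1: 0; 2: 0.1971; 3: 0.00158331.
By total probability, P(X = 1) = 0.666667·0 + 0.166667·0.1971 + 0.166667·0.00158331 = 0.0331139.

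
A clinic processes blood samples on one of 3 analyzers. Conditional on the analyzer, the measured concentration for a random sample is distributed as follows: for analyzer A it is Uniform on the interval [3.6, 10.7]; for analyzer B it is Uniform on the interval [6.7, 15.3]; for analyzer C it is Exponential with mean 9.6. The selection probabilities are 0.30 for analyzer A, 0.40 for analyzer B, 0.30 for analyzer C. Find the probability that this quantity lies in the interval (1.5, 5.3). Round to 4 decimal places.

Conditional on each analyzer, P(1.5 < X < 5.3): A: 0.239437; B: 0; C: 0.279596.
By total probability, P(1.5 < X < 5.3) = 0.3·0.239437 + 0.4·0 + 0.3·0.279596 = 0.15571.

0.1557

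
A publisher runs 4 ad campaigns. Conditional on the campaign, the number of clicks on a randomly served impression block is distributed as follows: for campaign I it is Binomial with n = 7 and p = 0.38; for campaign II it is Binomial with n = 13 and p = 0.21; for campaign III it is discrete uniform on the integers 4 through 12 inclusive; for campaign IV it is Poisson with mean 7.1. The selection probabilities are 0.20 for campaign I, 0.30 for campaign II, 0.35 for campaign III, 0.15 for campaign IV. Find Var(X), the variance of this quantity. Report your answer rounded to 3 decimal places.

10.781

Per component, I: μ=2.66, E[X²]=8.7248; II: μ=2.73, E[X²]=9.6096; III: μ=8, E[X²]=70.6667; IV: μ=7.1, E[X²]=57.51.
E[X] = 0.2·2.66 + 0.3·2.73 + 0.35·8 + 0.15·7.1 = 5.216.
E[X²] = 0.2·8.7248 + 0.3·9.6096 + 0.35·70.6667 + 0.15·57.51 = 37.9877.
Var(X) = E[X²] − (E[X])² = 37.9877 − 27.2067 = 10.781.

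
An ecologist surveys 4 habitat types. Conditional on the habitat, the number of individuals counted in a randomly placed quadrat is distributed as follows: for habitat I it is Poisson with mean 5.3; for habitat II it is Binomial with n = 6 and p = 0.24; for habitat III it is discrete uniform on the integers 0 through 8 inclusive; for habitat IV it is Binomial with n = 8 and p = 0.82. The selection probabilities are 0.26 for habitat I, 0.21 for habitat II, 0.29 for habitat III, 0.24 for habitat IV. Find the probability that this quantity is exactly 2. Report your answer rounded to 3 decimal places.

Conditional on each habitat, P(X = 2): I: 0.0701069; II: 0.288249; III: 0.111111; IV: 0.000640355.
By total probability, P(X = 2) = 0.26·0.0701069 + 0.21·0.288249 + 0.29·0.111111 + 0.24·0.000640355 = 0.111136.

0.111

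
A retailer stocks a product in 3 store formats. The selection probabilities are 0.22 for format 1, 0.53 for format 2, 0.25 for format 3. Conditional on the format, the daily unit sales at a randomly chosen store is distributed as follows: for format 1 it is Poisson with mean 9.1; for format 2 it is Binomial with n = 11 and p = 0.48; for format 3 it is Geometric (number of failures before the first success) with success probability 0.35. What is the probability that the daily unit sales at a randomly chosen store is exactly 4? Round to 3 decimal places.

Conditional on each format, P(X = 4): 1: 0.0319062; 2: 0.180095; 3: 0.0624772.
By total probability, P(X = 4) = 0.22·0.0319062 + 0.53·0.180095 + 0.25·0.0624772 = 0.118089.

0.118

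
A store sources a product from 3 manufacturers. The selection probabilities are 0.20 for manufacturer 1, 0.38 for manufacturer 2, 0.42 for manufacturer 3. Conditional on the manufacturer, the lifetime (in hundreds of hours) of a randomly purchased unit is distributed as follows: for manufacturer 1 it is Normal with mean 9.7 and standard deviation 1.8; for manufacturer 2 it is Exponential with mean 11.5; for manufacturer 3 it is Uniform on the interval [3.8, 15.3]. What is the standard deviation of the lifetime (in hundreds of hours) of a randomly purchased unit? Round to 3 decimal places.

Per component, 1: μ=9.7, E[X²]=97.33; 2: μ=11.5, E[X²]=264.5; 3: μ=9.55, E[X²]=102.223.
E[X] = 0.2·9.7 + 0.38·11.5 + 0.42·9.55 = 10.321.
E[X²] = 0.2·97.33 + 0.38·264.5 + 0.42·102.223 = 162.91.
Var(X) = E[X²] − (E[X])² = 162.91 − 106.523 = 56.3868.
SD(X) = √56.3868 = 7.50911.

7.509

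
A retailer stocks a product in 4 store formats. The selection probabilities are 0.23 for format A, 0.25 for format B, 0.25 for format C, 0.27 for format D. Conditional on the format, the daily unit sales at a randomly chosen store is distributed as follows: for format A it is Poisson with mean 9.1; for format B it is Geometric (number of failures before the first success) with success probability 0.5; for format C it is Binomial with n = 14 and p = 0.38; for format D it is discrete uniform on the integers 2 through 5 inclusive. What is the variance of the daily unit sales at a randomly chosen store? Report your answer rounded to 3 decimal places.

12.109

Per component, A: μ=9.1, E[X²]=91.91; B: μ=1, E[X²]=3; C: μ=5.32, E[X²]=31.6008; D: μ=3.5, E[X²]=13.5.
E[X] = 0.23·9.1 + 0.25·1 + 0.25·5.32 + 0.27·3.5 = 4.618.
E[X²] = 0.23·91.91 + 0.25·3 + 0.25·31.6008 + 0.27·13.5 = 33.4345.
Var(X) = E[X²] − (E[X])² = 33.4345 − 21.3259 = 12.1086.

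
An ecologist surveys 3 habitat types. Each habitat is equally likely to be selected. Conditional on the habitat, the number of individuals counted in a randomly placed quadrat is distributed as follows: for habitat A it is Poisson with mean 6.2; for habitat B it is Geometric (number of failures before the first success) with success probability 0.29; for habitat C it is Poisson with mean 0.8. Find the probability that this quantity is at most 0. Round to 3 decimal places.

Conditional on each habitat, P(X ≤ 0): A: 0.00202943; B: 0.29; C: 0.449329.
By total probability, P(X ≤ 0) = 0.333333·0.00202943 + 0.333333·0.29 + 0.333333·0.449329 = 0.247119.

0.247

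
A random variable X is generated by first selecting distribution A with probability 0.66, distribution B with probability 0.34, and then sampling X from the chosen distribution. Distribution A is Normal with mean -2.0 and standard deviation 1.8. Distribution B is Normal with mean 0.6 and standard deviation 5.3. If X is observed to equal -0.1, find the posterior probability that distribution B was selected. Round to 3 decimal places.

Likelihoods f(-0.1 | ·): A: 0.126968; B: 0.0746185.
Posterior ∝ prior × likelihood. Numerator for B: 0.34·0.0746185 = 0.0253703.
Normalizing constant: 0.66·0.126968 + 0.34·0.0746185 = 0.109169.
P(B | observation) = 0.0253703 / 0.109169 = 0.232395.

0.232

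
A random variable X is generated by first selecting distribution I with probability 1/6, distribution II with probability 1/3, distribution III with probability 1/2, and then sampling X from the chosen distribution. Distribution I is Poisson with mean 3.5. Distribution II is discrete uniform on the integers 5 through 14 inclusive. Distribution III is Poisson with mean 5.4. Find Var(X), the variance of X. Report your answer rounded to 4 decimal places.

11.1358

Per component, I: μ=3.5, E[X²]=15.75; II: μ=9.5, E[X²]=98.5; III: μ=5.4, E[X²]=34.56.
E[X] = 0.166667·3.5 + 0.333333·9.5 + 0.5·5.4 = 6.45.
E[X²] = 0.166667·15.75 + 0.333333·98.5 + 0.5·34.56 = 52.7383.
Var(X) = E[X²] − (E[X])² = 52.7383 − 41.6025 = 11.1358.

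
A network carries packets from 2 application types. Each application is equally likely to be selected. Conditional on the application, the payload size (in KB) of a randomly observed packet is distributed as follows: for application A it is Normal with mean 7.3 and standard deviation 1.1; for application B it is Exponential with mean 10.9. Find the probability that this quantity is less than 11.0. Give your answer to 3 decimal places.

Conditional on each application, P(X < 11.0): A: 0.999615; B: 0.63548.
By total probability, P(X < 11.0) = 0.5·0.999615 + 0.5·0.63548 = 0.817548.

0.818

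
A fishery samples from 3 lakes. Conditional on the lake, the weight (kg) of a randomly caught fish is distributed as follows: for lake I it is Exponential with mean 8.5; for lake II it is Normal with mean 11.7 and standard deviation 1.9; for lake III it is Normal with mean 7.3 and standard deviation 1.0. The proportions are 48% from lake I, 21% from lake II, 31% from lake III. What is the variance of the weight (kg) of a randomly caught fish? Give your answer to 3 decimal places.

38.255

Per component, I: μ=8.5, E[X²]=144.5; II: μ=11.7, E[X²]=140.5; III: μ=7.3, E[X²]=54.29.
E[X] = 0.48·8.5 + 0.21·11.7 + 0.31·7.3 = 8.8.
E[X²] = 0.48·144.5 + 0.21·140.5 + 0.31·54.29 = 115.695.
Var(X) = E[X²] − (E[X])² = 115.695 − 77.44 = 38.2549.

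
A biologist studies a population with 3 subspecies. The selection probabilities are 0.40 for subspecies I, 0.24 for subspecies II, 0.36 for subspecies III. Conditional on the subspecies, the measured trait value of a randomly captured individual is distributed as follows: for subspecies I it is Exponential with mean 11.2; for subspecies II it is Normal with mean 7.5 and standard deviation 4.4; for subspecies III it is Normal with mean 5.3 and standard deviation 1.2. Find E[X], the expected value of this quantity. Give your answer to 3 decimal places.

8.188

Component means — I: 11.2; II: 7.5; III: 5.3.
E[X] = 0.4·11.2 + 0.24·7.5 + 0.36·5.3 = 8.188.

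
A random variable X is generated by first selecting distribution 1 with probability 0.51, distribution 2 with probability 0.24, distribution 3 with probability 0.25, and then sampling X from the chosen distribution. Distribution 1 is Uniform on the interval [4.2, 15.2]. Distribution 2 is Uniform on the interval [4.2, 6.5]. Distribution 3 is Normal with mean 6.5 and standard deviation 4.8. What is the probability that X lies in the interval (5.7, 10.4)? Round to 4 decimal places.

Conditional on each component, P(5.7 < X < 10.4): 1: 0.427273; 2: 0.347826; 3: 0.357931.
By total probability, P(5.7 < X < 10.4) = 0.51·0.427273 + 0.24·0.347826 + 0.25·0.357931 = 0.39087.

0.3909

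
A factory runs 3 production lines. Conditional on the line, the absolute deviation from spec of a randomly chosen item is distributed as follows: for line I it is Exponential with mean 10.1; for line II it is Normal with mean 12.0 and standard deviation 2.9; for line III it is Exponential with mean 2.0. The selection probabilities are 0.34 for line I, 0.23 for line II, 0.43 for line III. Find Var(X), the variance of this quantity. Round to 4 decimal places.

Per component, I: μ=10.1, E[X²]=204.02; II: μ=12, E[X²]=152.41; III: μ=2, E[X²]=8.
E[X] = 0.34·10.1 + 0.23·12 + 0.43·2 = 7.054.
E[X²] = 0.34·204.02 + 0.23·152.41 + 0.43·8 = 107.861.
Var(X) = E[X²] − (E[X])² = 107.861 − 49.7589 = 58.1022.

58.1022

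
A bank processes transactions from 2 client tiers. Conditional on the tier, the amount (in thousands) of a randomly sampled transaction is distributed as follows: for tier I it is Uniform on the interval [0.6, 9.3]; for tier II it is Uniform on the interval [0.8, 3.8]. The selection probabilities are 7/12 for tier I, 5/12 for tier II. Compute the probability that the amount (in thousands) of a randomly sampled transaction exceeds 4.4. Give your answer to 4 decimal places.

0.3285

Conditional on each tier, P(X > 4.4): I: 0.563218; II: 0.
By total probability, P(X > 4.4) = 0.583333·0.563218 + 0.416667·0 = 0.328544.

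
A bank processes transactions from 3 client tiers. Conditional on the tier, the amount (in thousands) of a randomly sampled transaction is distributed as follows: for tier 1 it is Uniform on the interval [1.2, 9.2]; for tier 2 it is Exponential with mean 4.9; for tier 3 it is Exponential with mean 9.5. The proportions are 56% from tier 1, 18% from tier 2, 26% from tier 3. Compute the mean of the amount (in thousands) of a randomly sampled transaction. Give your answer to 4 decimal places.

Component means — 1: 5.2; 2: 4.9; 3: 9.5.
E[X] = 0.56·5.2 + 0.18·4.9 + 0.26·9.5 = 6.264.

6.2640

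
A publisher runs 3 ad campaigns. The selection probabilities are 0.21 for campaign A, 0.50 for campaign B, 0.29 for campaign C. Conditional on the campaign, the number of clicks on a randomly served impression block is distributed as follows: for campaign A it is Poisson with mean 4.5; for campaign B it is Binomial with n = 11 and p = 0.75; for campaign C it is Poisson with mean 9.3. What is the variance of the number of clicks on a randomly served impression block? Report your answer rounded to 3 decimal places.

Per component, A: μ=4.5, E[X²]=24.75; B: μ=8.25, E[X²]=70.125; C: μ=9.3, E[X²]=95.79.
E[X] = 0.21·4.5 + 0.5·8.25 + 0.29·9.3 = 7.767.
E[X²] = 0.21·24.75 + 0.5·70.125 + 0.29·95.79 = 68.0391.
Var(X) = E[X²] − (E[X])² = 68.0391 − 60.3263 = 7.71281.

7.713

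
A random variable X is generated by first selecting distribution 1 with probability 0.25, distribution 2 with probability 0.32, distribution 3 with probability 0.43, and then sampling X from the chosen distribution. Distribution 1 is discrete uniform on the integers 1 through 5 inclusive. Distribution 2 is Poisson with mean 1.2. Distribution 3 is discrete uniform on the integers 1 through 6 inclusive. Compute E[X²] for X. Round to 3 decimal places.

10.116

For each component E[X²] = Var + (mean)², giving 1: 11; 2: 2.64; 3: 15.1667.
Overall E[X²] = 0.25·11 + 0.32·2.64 + 0.43·15.1667 = 10.1165.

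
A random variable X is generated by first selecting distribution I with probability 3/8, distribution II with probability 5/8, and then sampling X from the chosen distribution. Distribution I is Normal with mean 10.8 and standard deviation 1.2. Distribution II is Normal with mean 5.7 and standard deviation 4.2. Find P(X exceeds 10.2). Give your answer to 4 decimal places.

Conditional on each component, P(X > 10.2): I: 0.691462; II: 0.141988.
By total probability, P(X > 10.2) = 0.375·0.691462 + 0.625·0.141988 = 0.348041.

0.3480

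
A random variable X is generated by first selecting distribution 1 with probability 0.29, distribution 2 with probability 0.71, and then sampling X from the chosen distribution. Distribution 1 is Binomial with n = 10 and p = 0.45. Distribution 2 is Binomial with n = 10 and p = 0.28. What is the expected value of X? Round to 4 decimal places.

3.2930

Component means — 1: 4.5; 2: 2.8.
E[X] = 0.29·4.5 + 0.71·2.8 = 3.293.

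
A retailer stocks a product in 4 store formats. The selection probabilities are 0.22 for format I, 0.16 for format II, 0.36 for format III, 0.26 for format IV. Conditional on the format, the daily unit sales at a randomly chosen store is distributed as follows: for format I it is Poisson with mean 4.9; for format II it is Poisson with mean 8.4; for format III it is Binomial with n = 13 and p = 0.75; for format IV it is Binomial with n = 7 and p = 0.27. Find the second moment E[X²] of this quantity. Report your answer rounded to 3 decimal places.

55.381

For each component E[X²] = Var + (mean)², giving I: 28.91; II: 78.96; III: 97.5; IV: 4.9518.
Overall E[X²] = 0.22·28.91 + 0.16·78.96 + 0.36·97.5 + 0.26·4.9518 = 55.3813.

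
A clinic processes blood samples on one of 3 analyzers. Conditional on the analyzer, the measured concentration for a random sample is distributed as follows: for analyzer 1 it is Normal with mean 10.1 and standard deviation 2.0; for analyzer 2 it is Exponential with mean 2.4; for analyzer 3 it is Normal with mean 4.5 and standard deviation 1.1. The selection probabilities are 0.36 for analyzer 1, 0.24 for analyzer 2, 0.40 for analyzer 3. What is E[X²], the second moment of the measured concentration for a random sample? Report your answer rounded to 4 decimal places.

49.5124

For each component E[X²] = Var + (mean)², giving 1: 106.01; 2: 11.52; 3: 21.46.
Overall E[X²] = 0.36·106.01 + 0.24·11.52 + 0.4·21.46 = 49.5124.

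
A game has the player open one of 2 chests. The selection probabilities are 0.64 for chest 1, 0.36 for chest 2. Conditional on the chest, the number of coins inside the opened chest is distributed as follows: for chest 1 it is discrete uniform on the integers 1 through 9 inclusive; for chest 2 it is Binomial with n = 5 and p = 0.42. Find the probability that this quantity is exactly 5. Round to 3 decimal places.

Conditional on each chest, P(X = 5): 1: 0.111111; 2: 0.0130691.
By total probability, P(X = 5) = 0.64·0.111111 + 0.36·0.0130691 = 0.075816.

0.076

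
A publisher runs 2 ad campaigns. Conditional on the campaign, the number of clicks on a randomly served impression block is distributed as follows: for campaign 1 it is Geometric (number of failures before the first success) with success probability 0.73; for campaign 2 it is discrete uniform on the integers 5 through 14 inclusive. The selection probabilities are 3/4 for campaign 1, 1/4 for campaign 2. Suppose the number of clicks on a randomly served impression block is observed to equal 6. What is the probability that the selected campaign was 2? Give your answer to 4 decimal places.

Likelihoods P(X=6 | ·): 1: 0.000282817; 2: 0.1.
Posterior ∝ prior × likelihood. Numerator for 2: 0.25·0.1 = 0.025.
Normalizing constant: 0.75·0.000282817 + 0.25·0.1 = 0.0252121.
P(2 | observation) = 0.025 / 0.0252121 = 0.991587.

0.9916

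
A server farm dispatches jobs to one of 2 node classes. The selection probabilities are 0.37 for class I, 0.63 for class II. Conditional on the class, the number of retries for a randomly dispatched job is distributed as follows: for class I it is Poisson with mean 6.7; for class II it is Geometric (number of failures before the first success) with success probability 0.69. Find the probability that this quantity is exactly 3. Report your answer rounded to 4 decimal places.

Conditional on each class, P(X = 3): I: 0.0617021; II: 0.0205558.
By total probability, P(X = 3) = 0.37·0.0617021 + 0.63·0.0205558 = 0.0357799.

0.0358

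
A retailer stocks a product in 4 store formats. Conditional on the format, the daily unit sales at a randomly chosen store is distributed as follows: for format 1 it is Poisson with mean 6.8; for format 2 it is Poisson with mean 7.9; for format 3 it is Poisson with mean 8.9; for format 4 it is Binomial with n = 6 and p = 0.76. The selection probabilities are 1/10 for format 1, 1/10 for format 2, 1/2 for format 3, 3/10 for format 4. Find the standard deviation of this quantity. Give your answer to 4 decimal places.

3.1371

Per component, 1: μ=6.8, E[X²]=53.04; 2: μ=7.9, E[X²]=70.31; 3: μ=8.9, E[X²]=88.11; 4: μ=4.56, E[X²]=21.888.
E[X] = 0.1·6.8 + 0.1·7.9 + 0.5·8.9 + 0.3·4.56 = 7.288.
E[X²] = 0.1·53.04 + 0.1·70.31 + 0.5·88.11 + 0.3·21.888 = 62.9564.
Var(X) = E[X²] − (E[X])² = 62.9564 − 53.1149 = 9.84146.
SD(X) = √9.84146 = 3.13711.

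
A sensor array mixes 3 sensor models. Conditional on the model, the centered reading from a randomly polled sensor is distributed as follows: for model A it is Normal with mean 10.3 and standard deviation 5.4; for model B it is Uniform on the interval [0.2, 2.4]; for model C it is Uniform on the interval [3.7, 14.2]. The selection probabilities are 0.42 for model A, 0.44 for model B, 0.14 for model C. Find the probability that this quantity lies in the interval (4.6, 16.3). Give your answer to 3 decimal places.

0.431

Conditional on each model, P(4.6 < X < 16.3): A: 0.721154; B: 0; C: 0.914286.
By total probability, P(4.6 < X < 16.3) = 0.42·0.721154 + 0.44·0 + 0.14·0.914286 = 0.430885.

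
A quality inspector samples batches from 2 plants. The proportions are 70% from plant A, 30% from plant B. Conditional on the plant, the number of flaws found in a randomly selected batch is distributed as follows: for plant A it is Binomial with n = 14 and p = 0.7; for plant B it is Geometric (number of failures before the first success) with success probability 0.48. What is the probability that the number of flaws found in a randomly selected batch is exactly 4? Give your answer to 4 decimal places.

Conditional on each plant, P(X = 4): A: 0.00141918; B: 0.0350958.
By total probability, P(X = 4) = 0.7·0.00141918 + 0.3·0.0350958 = 0.0115222.

0.0115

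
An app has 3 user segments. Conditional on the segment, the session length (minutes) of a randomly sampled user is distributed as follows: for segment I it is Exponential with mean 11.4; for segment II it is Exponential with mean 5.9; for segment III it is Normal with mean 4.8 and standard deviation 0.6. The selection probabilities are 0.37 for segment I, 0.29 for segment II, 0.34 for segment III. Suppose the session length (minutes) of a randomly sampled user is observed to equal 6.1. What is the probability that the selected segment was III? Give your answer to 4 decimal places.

0.3721

Likelihoods f(6.1 | ·): I: 0.05137; II: 0.0602742; III: 0.0635877.
Posterior ∝ prior × likelihood. Numerator for III: 0.34·0.0635877 = 0.0216198.
Normalizing constant: 0.37·0.05137 + 0.29·0.0602742 + 0.34·0.0635877 = 0.0581062.
P(III | observation) = 0.0216198 / 0.0581062 = 0.372074.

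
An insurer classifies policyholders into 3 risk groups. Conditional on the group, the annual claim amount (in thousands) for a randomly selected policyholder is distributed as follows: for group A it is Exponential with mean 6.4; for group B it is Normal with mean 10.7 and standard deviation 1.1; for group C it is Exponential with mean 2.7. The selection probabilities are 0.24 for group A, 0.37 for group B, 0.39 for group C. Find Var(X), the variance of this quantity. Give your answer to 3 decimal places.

25.280

Per component, A: μ=6.4, E[X²]=81.92; B: μ=10.7, E[X²]=115.7; C: μ=2.7, E[X²]=14.58.
E[X] = 0.24·6.4 + 0.37·10.7 + 0.39·2.7 = 6.548.
E[X²] = 0.24·81.92 + 0.37·115.7 + 0.39·14.58 = 68.156.
Var(X) = E[X²] − (E[X])² = 68.156 − 42.8763 = 25.2797.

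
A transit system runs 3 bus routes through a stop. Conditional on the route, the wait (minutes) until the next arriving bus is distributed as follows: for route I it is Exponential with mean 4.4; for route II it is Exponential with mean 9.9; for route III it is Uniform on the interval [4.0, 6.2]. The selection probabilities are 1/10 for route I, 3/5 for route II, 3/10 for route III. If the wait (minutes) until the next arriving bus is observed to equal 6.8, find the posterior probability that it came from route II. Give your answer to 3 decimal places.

Likelihoods f(6.8 | ·): I: 0.0484579; II: 0.0508231; III: 0.
Posterior ∝ prior × likelihood. Numerator for II: 0.6·0.0508231 = 0.0304939.
Normalizing constant: 0.1·0.0484579 + 0.6·0.0508231 + 0.3·0 = 0.0353397.
P(II | observation) = 0.0304939 / 0.0353397 = 0.86288.

0.863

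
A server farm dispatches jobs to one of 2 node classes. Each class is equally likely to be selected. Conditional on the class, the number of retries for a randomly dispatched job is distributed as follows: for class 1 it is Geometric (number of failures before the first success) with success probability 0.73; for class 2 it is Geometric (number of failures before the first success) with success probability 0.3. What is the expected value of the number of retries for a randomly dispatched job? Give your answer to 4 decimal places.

Component means — 1: 0.369863; 2: 2.33333.
E[X] = 0.5·0.369863 + 0.5·2.33333 = 1.3516.

1.3516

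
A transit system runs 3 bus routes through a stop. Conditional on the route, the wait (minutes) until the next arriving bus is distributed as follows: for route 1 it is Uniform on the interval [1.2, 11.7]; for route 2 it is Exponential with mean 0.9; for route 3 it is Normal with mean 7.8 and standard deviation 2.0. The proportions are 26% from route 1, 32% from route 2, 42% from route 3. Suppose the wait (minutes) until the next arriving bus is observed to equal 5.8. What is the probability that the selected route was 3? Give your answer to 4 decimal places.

Likelihoods f(5.8 | ·): 1: 0.0952381; 2: 0.00176592; 3: 0.120985.
Posterior ∝ prior × likelihood. Numerator for 3: 0.42·0.120985 = 0.0508139.
Normalizing constant: 0.26·0.0952381 + 0.32·0.00176592 + 0.42·0.120985 = 0.0761409.
P(3 | observation) = 0.0508139 / 0.0761409 = 0.667366.

0.6674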